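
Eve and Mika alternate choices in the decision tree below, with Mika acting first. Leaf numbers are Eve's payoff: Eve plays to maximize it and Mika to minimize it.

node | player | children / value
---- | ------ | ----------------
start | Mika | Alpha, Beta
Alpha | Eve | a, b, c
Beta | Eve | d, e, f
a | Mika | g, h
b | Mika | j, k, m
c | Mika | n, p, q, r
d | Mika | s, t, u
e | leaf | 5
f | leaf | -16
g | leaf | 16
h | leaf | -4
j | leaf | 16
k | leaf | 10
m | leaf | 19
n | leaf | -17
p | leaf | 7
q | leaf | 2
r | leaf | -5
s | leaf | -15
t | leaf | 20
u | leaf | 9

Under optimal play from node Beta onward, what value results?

5

d (Mika): min(-15, 20, 9) = -15
Beta (Eve): max(-15, 5, -16) = 5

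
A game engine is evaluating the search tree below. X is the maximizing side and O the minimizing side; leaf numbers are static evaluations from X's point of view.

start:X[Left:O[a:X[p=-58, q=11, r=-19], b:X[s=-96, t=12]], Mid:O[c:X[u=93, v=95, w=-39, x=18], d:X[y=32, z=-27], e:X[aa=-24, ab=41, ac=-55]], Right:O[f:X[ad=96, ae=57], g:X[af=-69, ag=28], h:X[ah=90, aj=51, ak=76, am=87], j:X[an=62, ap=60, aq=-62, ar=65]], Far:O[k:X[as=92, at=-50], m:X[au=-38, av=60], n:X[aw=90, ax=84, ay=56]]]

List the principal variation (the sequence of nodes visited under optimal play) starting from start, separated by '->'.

start -> Far -> m -> av

a (X): max(-58, 11, -19) = 11
b (X): max(-96, 12) = 12
Left (O): min(11, 12) = 11
c (X): max(93, 95, -39, 18) = 95
d (X): max(32, -27) = 32
e (X): max(-24, 41, -55) = 41
Mid (O): min(95, 32, 41) = 32
f (X): max(96, 57) = 96
g (X): max(-69, 28) = 28
h (X): max(90, 51, 76, 87) = 90
j (X): max(62, 60, -62, 65) = 65
Right (O): min(96, 28, 90, 65) = 28
k (X): max(92, -50) = 92
m (X): max(-38, 60) = 60
n (X): max(90, 84, 56) = 90
Far (O): min(92, 60, 90) = 60
start (X): max(11, 32, 28, 60) = 60
At start, X picks Far (highest: 60).
At Far, O picks m (lowest: 60).
At m, X picks av (highest: 60).
Terminal value 60.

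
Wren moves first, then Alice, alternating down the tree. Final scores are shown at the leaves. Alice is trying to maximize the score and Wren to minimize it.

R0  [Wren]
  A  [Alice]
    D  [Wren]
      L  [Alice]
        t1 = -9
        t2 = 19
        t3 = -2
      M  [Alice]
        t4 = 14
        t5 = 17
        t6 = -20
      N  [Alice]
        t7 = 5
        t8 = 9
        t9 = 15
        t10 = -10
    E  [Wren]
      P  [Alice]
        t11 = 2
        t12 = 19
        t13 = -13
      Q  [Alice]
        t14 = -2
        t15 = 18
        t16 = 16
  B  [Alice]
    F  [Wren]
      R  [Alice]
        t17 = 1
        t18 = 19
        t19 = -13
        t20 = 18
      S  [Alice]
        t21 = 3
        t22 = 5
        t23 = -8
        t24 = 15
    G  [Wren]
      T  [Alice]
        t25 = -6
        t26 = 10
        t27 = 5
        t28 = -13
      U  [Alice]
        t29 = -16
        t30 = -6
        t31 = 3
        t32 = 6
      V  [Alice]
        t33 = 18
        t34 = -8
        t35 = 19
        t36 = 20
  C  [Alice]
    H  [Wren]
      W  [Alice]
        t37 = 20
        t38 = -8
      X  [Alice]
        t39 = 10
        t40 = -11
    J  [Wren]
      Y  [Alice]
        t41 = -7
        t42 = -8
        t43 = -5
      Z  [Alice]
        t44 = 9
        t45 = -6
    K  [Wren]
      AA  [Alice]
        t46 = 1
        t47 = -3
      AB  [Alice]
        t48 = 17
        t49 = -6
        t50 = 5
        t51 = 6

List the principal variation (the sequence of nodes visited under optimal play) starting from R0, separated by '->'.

R0 -> C -> H -> X -> t39

L (Alice): max(-9, 19, -2) = 19
M (Alice): max(14, 17, -20) = 17
N (Alice): max(5, 9, 15, -10) = 15
D (Wren): min(19, 17, 15) = 15
P (Alice): max(2, 19, -13) = 19
Q (Alice): max(-2, 18, 16) = 18
E (Wren): min(19, 18) = 18
A (Alice): max(15, 18) = 18
R (Alice): max(1, 19, -13, 18) = 19
S (Alice): max(3, 5, -8, 15) = 15
F (Wren): min(19, 15) = 15
T (Alice): max(-6, 10, 5, -13) = 10
U (Alice): max(-16, -6, 3, 6) = 6
V (Alice): max(18, -8, 19, 20) = 20
G (Wren): min(10, 6, 20) = 6
B (Alice): max(15, 6) = 15
W (Alice): max(20, -8) = 20
X (Alice): max(10, -11) = 10
H (Wren): min(20, 10) = 10
Y (Alice): max(-7, -8, -5) = -5
Z (Alice): max(9, -6) = 9
J (Wren): min(-5, 9) = -5
AA (Alice): max(1, -3) = 1
AB (Alice): max(17, -6, 5, 6) = 17
K (Wren): min(1, 17) = 1
C (Alice): max(10, -5, 1) = 10
R0 (Wren): min(18, 15, 10) = 10
At R0, Wren picks C (lowest: 10).
At C, Alice picks H (highest: 10).
At H, Wren picks X (lowest: 10).
At X, Alice picks t39 (highest: 10).
Terminal value 10.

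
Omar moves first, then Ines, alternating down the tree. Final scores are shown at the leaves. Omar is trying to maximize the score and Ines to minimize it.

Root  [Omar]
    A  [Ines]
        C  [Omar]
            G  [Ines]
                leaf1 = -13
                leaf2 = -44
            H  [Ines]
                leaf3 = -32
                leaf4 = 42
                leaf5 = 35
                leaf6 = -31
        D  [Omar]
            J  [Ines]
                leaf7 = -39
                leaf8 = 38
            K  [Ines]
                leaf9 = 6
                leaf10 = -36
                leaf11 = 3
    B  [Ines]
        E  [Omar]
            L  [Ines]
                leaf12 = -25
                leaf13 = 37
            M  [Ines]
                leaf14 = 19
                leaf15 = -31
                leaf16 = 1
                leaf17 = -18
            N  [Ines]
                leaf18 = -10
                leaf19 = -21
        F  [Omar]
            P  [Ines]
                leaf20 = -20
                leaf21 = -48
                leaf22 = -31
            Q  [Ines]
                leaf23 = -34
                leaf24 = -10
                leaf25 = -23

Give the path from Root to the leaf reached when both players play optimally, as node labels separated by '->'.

G (Ines): min(-13, -44) = -44
H (Ines): min(-32, 42, 35, -31) = -32
C (Omar): max(-44, -32) = -32
J (Ines): min(-39, 38) = -39
K (Ines): min(6, -36, 3) = -36
D (Omar): max(-39, -36) = -36
A (Ines): min(-32, -36) = -36
L (Ines): min(-25, 37) = -25
M (Ines): min(19, -31, 1, -18) = -31
N (Ines): min(-10, -21) = -21
E (Omar): max(-25, -31, -21) = -21
P (Ines): min(-20, -48, -31) = -48
Q (Ines): min(-34, -10, -23) = -34
F (Omar): max(-48, -34) = -34
B (Ines): min(-21, -34) = -34
Root (Omar): max(-36, -34) = -34
At Root, Omar picks B (highest: -34).
At B, Ines picks F (lowest: -34).
At F, Omar picks Q (highest: -34).
At Q, Ines picks leaf23 (lowest: -34).
Terminal value -34.

Root -> B -> F -> Q -> leaf23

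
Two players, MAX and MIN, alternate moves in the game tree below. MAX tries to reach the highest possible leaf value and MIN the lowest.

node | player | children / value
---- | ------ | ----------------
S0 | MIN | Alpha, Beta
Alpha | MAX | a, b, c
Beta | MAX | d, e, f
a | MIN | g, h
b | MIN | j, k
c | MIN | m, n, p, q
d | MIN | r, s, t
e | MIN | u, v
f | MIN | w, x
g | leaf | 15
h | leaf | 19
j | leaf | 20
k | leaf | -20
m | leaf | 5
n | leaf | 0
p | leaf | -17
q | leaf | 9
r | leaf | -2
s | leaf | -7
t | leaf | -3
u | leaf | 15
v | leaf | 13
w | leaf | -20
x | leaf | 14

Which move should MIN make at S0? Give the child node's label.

Beta

a (MIN): min(15, 19) = 15
b (MIN): min(20, -20) = -20
c (MIN): min(5, 0, -17, 9) = -17
Alpha (MAX): max(15, -20, -17) = 15
d (MIN): min(-2, -7, -3) = -7
e (MIN): min(15, 13) = 13
f (MIN): min(-20, 14) = -20
Beta (MAX): max(-7, 13, -20) = 13
S0 (MIN): min(15, 13) = 13
MIN at S0 wants the lowest of {Alpha=15, Beta=13}, so chooses Beta.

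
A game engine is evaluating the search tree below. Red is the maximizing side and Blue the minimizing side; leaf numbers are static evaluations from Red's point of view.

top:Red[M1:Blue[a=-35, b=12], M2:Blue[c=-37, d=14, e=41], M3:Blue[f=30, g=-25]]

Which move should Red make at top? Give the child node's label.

M1 (Blue): min(-35, 12) = -35
M2 (Blue): min(-37, 14, 41) = -37
M3 (Blue): min(30, -25) = -25
top (Red): max(-35, -37, -25) = -25
Red at top wants the highest of {M1=-35, M2=-37, M3=-25}, so chooses M3.

M3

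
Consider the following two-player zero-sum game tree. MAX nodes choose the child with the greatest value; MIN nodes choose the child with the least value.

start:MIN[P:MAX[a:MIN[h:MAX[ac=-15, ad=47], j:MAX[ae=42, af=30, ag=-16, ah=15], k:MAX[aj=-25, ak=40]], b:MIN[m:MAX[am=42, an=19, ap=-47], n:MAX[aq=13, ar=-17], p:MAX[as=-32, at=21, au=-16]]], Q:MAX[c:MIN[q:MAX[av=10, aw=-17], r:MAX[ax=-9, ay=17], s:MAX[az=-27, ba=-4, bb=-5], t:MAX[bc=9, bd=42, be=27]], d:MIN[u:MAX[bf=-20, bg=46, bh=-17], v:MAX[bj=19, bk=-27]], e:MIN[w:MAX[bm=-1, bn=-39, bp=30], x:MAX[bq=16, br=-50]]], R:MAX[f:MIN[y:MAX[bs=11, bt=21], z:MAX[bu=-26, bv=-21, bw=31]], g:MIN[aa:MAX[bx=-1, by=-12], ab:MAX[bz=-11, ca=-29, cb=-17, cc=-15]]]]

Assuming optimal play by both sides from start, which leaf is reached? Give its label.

h (MAX): max(-15, 47) = 47
j (MAX): max(42, 30, -16, 15) = 42
k (MAX): max(-25, 40) = 40
a (MIN): min(47, 42, 40) = 40
m (MAX): max(42, 19, -47) = 42
n (MAX): max(13, -17) = 13
p (MAX): max(-32, 21, -16) = 21
b (MIN): min(42, 13, 21) = 13
P (MAX): max(40, 13) = 40
q (MAX): max(10, -17) = 10
r (MAX): max(-9, 17) = 17
s (MAX): max(-27, -4, -5) = -4
t (MAX): max(9, 42, 27) = 42
c (MIN): min(10, 17, -4, 42) = -4
u (MAX): max(-20, 46, -17) = 46
v (MAX): max(19, -27) = 19
d (MIN): min(46, 19) = 19
w (MAX): max(-1, -39, 30) = 30
x (MAX): max(16, -50) = 16
e (MIN): min(30, 16) = 16
Q (MAX): max(-4, 19, 16) = 19
y (MAX): max(11, 21) = 21
z (MAX): max(-26, -21, 31) = 31
f (MIN): min(21, 31) = 21
aa (MAX): max(-1, -12) = -1
ab (MAX): max(-11, -29, -17, -15) = -11
g (MIN): min(-1, -11) = -11
R (MAX): max(21, -11) = 21
start (MIN): min(40, 19, 21) = 19
At start, MIN picks Q (lowest: 19).
At Q, MAX picks d (highest: 19).
At d, MIN picks v (lowest: 19).
At v, MAX picks bj (highest: 19).
Terminal value 19.

bj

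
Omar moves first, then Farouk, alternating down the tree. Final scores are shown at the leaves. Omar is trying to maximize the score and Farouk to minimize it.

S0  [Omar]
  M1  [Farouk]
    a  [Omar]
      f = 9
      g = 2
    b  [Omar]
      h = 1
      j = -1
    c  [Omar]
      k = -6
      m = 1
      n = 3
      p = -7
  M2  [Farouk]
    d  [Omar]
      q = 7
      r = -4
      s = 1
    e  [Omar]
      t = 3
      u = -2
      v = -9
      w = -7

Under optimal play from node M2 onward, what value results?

d (Omar): max(7, -4, 1) = 7
e (Omar): max(3, -2, -9, -7) = 3
M2 (Farouk): min(7, 3) = 3

3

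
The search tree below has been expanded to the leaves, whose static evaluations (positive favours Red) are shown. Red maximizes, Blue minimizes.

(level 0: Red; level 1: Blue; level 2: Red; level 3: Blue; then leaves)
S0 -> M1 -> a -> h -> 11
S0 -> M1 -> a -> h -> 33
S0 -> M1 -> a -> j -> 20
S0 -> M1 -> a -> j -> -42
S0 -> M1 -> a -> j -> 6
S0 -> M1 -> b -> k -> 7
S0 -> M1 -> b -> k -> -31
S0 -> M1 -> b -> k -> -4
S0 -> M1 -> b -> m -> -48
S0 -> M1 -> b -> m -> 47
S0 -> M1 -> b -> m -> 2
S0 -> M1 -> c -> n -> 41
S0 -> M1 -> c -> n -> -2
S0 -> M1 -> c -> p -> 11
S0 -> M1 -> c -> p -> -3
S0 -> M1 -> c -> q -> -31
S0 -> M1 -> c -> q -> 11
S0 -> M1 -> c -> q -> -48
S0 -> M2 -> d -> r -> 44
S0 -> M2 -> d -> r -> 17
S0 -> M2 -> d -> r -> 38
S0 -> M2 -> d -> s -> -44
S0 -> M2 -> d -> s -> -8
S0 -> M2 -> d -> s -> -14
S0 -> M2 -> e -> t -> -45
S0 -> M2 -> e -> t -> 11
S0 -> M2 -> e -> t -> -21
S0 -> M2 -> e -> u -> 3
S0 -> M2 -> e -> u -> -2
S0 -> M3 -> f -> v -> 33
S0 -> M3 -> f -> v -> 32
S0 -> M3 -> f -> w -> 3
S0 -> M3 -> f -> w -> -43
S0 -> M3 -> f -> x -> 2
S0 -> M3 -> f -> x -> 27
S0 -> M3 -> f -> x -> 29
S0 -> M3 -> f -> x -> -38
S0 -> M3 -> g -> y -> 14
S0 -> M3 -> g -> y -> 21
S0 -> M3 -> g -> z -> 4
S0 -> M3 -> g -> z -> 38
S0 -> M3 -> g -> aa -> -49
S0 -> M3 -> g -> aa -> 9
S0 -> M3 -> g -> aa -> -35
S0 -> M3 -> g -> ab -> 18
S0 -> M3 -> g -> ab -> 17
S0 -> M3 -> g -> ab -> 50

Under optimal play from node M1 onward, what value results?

-31

h (Blue): min(11, 33) = 11
j (Blue): min(20, -42, 6) = -42
a (Red): max(11, -42) = 11
k (Blue): min(7, -31, -4) = -31
m (Blue): min(-48, 47, 2) = -48
b (Red): max(-31, -48) = -31
n (Blue): min(41, -2) = -2
p (Blue): min(11, -3) = -3
q (Blue): min(-31, 11, -48) = -48
c (Red): max(-2, -3, -48) = -2
M1 (Blue): min(11, -31, -2) = -31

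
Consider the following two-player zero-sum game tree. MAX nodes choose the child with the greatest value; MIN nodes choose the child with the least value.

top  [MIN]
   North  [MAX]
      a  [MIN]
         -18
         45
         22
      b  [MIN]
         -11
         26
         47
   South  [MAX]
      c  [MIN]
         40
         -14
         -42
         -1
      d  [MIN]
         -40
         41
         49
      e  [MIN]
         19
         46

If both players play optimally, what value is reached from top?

a (MIN): min(-18, 45, 22) = -18
b (MIN): min(-11, 26, 47) = -11
North (MAX): max(-18, -11) = -11
c (MIN): min(40, -14, -42, -1) = -42
d (MIN): min(-40, 41, 49) = -40
e (MIN): min(19, 46) = 19
South (MAX): max(-42, -40, 19) = 19
top (MIN): min(-11, 19) = -11

-11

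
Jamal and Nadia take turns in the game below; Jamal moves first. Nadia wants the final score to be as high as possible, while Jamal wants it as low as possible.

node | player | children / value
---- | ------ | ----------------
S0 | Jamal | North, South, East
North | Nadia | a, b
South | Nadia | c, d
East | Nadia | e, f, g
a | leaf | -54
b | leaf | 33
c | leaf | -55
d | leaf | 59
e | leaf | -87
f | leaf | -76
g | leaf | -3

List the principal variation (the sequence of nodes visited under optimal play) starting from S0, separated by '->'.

North (Nadia): max(-54, 33) = 33
South (Nadia): max(-55, 59) = 59
East (Nadia): max(-87, -76, -3) = -3
S0 (Jamal): min(33, 59, -3) = -3
At S0, Jamal picks East (lowest: -3).
At East, Nadia picks g (highest: -3).
Terminal value -3.

S0 -> East -> g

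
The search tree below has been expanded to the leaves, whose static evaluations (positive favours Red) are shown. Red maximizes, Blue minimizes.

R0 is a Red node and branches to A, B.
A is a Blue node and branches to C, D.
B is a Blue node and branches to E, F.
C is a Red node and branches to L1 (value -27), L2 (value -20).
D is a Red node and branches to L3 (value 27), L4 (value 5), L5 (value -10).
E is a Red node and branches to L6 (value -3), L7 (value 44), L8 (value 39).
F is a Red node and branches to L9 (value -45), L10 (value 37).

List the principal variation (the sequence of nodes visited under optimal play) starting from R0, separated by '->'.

C (Red): max(-27, -20) = -20
D (Red): max(27, 5, -10) = 27
A (Blue): min(-20, 27) = -20
E (Red): max(-3, 44, 39) = 44
F (Red): max(-45, 37) = 37
B (Blue): min(44, 37) = 37
R0 (Red): max(-20, 37) = 37
At R0, Red picks B (highest: 37).
At B, Blue picks F (lowest: 37).
At F, Red picks L10 (highest: 37).
Terminal value 37.

R0 -> B -> F -> L10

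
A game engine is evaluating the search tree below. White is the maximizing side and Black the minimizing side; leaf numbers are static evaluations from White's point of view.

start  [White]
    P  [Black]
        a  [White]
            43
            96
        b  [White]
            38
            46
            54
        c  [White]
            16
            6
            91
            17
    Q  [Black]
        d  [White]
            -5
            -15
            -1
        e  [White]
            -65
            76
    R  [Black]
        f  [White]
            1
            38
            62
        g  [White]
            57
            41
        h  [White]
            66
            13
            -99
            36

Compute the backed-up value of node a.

96

a (White): max(43, 96) = 96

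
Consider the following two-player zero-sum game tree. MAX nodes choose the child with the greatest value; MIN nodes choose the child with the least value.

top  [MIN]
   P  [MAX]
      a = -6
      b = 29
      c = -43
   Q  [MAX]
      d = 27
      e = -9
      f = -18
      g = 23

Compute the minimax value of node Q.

Q (MAX): max(27, -9, -18, 23) = 27

27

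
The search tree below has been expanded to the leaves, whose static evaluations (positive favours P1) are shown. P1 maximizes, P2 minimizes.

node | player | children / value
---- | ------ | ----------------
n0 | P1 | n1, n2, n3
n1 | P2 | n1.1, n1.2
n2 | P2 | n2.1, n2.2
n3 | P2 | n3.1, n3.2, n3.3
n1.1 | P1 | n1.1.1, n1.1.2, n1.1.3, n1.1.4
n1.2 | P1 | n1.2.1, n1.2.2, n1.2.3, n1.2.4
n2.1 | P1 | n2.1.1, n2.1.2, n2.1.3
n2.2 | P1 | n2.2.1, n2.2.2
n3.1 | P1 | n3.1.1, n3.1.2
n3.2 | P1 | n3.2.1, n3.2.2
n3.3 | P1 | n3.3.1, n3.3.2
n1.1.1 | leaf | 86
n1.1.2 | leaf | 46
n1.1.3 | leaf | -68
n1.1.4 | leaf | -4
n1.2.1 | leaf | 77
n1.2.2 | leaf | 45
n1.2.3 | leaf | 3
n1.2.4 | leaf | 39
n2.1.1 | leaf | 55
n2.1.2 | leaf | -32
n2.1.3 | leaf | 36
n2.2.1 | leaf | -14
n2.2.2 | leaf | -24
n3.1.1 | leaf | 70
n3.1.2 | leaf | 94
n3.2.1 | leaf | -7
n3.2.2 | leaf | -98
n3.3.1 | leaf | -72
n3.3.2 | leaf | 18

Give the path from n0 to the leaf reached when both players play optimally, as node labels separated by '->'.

n1.1 (P1): max(86, 46, -68, -4) = 86
n1.2 (P1): max(77, 45, 3, 39) = 77
n1 (P2): min(86, 77) = 77
n2.1 (P1): max(55, -32, 36) = 55
n2.2 (P1): max(-14, -24) = -14
n2 (P2): min(55, -14) = -14
n3.1 (P1): max(70, 94) = 94
n3.2 (P1): max(-7, -98) = -7
n3.3 (P1): max(-72, 18) = 18
n3 (P2): min(94, -7, 18) = -7
n0 (P1): max(77, -14, -7) = 77
At n0, P1 picks n1 (highest: 77).
At n1, P2 picks n1.2 (lowest: 77).
At n1.2, P1 picks n1.2.1 (highest: 77).
Terminal value 77.

n0 -> n1 -> n1.2 -> n1.2.1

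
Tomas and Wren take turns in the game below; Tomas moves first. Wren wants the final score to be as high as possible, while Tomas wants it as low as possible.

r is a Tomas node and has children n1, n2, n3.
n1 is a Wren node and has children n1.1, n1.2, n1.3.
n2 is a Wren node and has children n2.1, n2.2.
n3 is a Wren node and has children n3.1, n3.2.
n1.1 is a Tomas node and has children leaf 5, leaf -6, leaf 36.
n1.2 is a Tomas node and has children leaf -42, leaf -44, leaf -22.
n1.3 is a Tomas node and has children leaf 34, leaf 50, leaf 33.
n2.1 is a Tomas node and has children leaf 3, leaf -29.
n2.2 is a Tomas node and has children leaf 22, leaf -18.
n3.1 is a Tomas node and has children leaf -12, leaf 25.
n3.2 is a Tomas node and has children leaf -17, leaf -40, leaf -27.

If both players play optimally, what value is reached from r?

n1.1 (Tomas): min(5, -6, 36) = -6
n1.2 (Tomas): min(-42, -44, -22) = -44
n1.3 (Tomas): min(34, 50, 33) = 33
n1 (Wren): max(-6, -44, 33) = 33
n2.1 (Tomas): min(3, -29) = -29
n2.2 (Tomas): min(22, -18) = -18
n2 (Wren): max(-29, -18) = -18
n3.1 (Tomas): min(-12, 25) = -12
n3.2 (Tomas): min(-17, -40, -27) = -40
n3 (Wren): max(-12, -40) = -12
r (Tomas): min(33, -18, -12) = -18

-18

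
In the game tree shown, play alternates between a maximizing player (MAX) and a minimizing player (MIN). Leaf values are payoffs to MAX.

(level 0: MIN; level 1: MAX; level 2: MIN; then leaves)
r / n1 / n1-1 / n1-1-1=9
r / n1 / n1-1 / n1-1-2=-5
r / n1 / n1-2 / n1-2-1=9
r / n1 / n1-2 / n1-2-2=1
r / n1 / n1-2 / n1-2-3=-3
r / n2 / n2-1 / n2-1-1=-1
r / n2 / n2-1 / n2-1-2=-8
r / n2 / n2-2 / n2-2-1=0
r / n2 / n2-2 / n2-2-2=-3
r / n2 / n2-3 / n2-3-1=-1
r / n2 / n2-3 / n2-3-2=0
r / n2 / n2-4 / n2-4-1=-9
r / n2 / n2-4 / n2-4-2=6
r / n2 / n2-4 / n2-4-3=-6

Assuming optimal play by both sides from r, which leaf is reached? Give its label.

n1-2-3

n1-1 (MIN): min(9, -5) = -5
n1-2 (MIN): min(9, 1, -3) = -3
n1 (MAX): max(-5, -3) = -3
n2-1 (MIN): min(-1, -8) = -8
n2-2 (MIN): min(0, -3) = -3
n2-3 (MIN): min(-1, 0) = -1
n2-4 (MIN): min(-9, 6, -6) = -9
n2 (MAX): max(-8, -3, -1, -9) = -1
r (MIN): min(-3, -1) = -3
At r, MIN picks n1 (lowest: -3).
At n1, MAX picks n1-2 (highest: -3).
At n1-2, MIN picks n1-2-3 (lowest: -3).
Terminal value -3.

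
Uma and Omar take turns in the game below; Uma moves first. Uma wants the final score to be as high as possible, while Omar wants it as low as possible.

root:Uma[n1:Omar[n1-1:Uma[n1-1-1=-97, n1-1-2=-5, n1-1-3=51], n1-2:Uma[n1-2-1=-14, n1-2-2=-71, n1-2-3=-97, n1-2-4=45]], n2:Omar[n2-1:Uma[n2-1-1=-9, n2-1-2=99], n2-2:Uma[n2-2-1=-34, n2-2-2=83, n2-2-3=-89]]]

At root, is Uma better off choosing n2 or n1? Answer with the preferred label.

n2

n2-1 (Uma): max(-9, 99) = 99
n2-2 (Uma): max(-34, 83, -89) = 83
n2 (Omar): min(99, 83) = 83
n1-1 (Uma): max(-97, -5, 51) = 51
n1-2 (Uma): max(-14, -71, -97, 45) = 45
n1 (Omar): min(51, 45) = 45
Uma prefers the higher value; n2=83, n1=45. n2 is better since 83 > 45.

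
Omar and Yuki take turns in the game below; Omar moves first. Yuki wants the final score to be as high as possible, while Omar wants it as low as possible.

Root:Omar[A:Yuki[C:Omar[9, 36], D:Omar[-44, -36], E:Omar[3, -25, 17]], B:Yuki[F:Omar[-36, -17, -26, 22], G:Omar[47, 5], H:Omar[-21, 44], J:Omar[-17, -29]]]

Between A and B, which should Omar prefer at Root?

B

C (Omar): min(9, 36) = 9
D (Omar): min(-44, -36) = -44
E (Omar): min(3, -25, 17) = -25
A (Yuki): max(9, -44, -25) = 9
F (Omar): min(-36, -17, -26, 22) = -36
G (Omar): min(47, 5) = 5
H (Omar): min(-21, 44) = -21
J (Omar): min(-17, -29) = -29
B (Yuki): max(-36, 5, -21, -29) = 5
Omar prefers the lower value; A=9, B=5. B is better since 5 < 9.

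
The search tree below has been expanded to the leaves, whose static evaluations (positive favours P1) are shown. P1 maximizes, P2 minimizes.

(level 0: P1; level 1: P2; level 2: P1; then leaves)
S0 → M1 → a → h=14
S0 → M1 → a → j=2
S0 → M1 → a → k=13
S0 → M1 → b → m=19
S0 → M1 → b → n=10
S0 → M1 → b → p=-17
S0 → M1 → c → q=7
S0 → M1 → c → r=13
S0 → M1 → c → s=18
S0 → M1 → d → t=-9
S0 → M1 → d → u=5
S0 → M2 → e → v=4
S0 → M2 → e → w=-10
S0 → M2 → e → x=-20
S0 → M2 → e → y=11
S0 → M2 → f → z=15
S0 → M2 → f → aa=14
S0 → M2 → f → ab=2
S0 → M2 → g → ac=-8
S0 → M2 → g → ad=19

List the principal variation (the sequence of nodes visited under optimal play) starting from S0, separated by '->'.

S0 -> M2 -> e -> y

a (P1): max(14, 2, 13) = 14
b (P1): max(19, 10, -17) = 19
c (P1): max(7, 13, 18) = 18
d (P1): max(-9, 5) = 5
M1 (P2): min(14, 19, 18, 5) = 5
e (P1): max(4, -10, -20, 11) = 11
f (P1): max(15, 14, 2) = 15
g (P1): max(-8, 19) = 19
M2 (P2): min(11, 15, 19) = 11
S0 (P1): max(5, 11) = 11
At S0, P1 picks M2 (highest: 11).
At M2, P2 picks e (lowest: 11).
At e, P1 picks y (highest: 11).
Terminal value 11.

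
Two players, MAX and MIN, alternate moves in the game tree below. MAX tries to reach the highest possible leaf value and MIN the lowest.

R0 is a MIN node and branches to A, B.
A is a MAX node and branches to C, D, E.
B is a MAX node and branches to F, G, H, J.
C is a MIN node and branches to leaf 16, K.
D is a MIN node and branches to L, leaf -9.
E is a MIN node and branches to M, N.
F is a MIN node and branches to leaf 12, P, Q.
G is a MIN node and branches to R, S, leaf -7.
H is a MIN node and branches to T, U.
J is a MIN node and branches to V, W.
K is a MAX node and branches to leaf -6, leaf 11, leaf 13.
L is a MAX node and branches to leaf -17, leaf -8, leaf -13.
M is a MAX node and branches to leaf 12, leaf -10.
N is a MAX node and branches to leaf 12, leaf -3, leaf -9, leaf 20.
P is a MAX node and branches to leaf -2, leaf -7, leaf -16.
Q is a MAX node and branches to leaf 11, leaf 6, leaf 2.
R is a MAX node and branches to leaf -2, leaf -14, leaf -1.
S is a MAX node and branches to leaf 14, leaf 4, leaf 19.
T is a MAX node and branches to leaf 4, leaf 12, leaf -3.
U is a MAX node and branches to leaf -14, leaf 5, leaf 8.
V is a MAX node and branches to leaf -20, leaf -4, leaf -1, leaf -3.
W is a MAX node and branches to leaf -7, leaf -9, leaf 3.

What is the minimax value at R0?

8

K (MAX): max(-6, 11, 13) = 13
C (MIN): min(16, 13) = 13
L (MAX): max(-17, -8, -13) = -8
D (MIN): min(-8, -9) = -9
M (MAX): max(12, -10) = 12
N (MAX): max(12, -3, -9, 20) = 20
E (MIN): min(12, 20) = 12
A (MAX): max(13, -9, 12) = 13
P (MAX): max(-2, -7, -16) = -2
Q (MAX): max(11, 6, 2) = 11
F (MIN): min(12, -2, 11) = -2
R (MAX): max(-2, -14, -1) = -1
S (MAX): max(14, 4, 19) = 19
G (MIN): min(-1, 19, -7) = -7
T (MAX): max(4, 12, -3) = 12
U (MAX): max(-14, 5, 8) = 8
H (MIN): min(12, 8) = 8
V (MAX): max(-20, -4, -1, -3) = -1
W (MAX): max(-7, -9, 3) = 3
J (MIN): min(-1, 3) = -1
B (MAX): max(-2, -7, 8, -1) = 8
R0 (MIN): min(13, 8) = 8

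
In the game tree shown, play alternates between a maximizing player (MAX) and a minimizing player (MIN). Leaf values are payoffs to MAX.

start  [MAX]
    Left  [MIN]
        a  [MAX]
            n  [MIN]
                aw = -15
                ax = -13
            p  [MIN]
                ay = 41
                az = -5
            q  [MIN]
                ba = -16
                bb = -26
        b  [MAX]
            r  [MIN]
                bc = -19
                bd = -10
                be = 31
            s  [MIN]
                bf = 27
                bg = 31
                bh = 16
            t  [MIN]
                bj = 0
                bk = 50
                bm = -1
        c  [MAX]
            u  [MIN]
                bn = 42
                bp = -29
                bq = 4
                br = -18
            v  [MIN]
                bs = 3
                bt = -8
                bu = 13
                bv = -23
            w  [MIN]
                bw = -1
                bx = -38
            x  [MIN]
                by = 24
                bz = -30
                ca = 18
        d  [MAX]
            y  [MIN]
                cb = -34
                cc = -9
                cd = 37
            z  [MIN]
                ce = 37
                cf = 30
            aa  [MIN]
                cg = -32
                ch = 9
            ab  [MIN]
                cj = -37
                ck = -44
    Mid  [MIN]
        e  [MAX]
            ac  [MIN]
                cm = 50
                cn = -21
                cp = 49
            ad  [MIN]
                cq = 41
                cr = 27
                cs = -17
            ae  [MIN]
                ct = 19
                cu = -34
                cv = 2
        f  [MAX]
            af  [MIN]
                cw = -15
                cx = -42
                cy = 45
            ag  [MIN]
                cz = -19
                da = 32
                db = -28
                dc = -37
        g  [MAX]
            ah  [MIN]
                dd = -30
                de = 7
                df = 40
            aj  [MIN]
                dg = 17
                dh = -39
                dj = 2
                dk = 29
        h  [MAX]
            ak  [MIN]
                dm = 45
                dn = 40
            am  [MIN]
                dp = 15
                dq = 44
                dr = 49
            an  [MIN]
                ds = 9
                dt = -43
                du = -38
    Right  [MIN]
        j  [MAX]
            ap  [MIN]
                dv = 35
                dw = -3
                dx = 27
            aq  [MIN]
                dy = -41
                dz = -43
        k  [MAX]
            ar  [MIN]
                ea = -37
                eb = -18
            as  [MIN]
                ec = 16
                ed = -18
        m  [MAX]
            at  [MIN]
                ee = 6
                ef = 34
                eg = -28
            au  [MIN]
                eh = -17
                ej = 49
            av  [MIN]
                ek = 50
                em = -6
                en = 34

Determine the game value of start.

-18

n (MIN): min(-15, -13) = -15
p (MIN): min(41, -5) = -5
q (MIN): min(-16, -26) = -26
a (MAX): max(-15, -5, -26) = -5
r (MIN): min(-19, -10, 31) = -19
s (MIN): min(27, 31, 16) = 16
t (MIN): min(0, 50, -1) = -1
b (MAX): max(-19, 16, -1) = 16
u (MIN): min(42, -29, 4, -18) = -29
v (MIN): min(3, -8, 13, -23) = -23
w (MIN): min(-1, -38) = -38
x (MIN): min(24, -30, 18) = -30
c (MAX): max(-29, -23, -38, -30) = -23
y (MIN): min(-34, -9, 37) = -34
z (MIN): min(37, 30) = 30
aa (MIN): min(-32, 9) = -32
ab (MIN): min(-37, -44) = -44
d (MAX): max(-34, 30, -32, -44) = 30
Left (MIN): min(-5, 16, -23, 30) = -23
ac (MIN): min(50, -21, 49) = -21
ad (MIN): min(41, 27, -17) = -17
ae (MIN): min(19, -34, 2) = -34
e (MAX): max(-21, -17, -34) = -17
af (MIN): min(-15, -42, 45) = -42
ag (MIN): min(-19, 32, -28, -37) = -37
f (MAX): max(-42, -37) = -37
ah (MIN): min(-30, 7, 40) = -30
aj (MIN): min(17, -39, 2, 29) = -39
g (MAX): max(-30, -39) = -30
ak (MIN): min(45, 40) = 40
am (MIN): min(15, 44, 49) = 15
an (MIN): min(9, -43, -38) = -43
h (MAX): max(40, 15, -43) = 40
Mid (MIN): min(-17, -37, -30, 40) = -37
ap (MIN): min(35, -3, 27) = -3
aq (MIN): min(-41, -43) = -43
j (MAX): max(-3, -43) = -3
ar (MIN): min(-37, -18) = -37
as (MIN): min(16, -18) = -18
k (MAX): max(-37, -18) = -18
at (MIN): min(6, 34, -28) = -28
au (MIN): min(-17, 49) = -17
av (MIN): min(50, -6, 34) = -6
m (MAX): max(-28, -17, -6) = -6
Right (MIN): min(-3, -18, -6) = -18
start (MAX): max(-23, -37, -18) = -18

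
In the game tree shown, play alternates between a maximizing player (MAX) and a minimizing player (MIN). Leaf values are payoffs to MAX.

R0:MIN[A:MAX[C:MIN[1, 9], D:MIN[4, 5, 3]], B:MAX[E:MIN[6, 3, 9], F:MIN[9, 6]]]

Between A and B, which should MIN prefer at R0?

C (MIN): min(1, 9) = 1
D (MIN): min(4, 5, 3) = 3
A (MAX): max(1, 3) = 3
E (MIN): min(6, 3, 9) = 3
F (MIN): min(9, 6) = 6
B (MAX): max(3, 6) = 6
MIN prefers the lower value; A=3, B=6. A is better since 3 < 6.

A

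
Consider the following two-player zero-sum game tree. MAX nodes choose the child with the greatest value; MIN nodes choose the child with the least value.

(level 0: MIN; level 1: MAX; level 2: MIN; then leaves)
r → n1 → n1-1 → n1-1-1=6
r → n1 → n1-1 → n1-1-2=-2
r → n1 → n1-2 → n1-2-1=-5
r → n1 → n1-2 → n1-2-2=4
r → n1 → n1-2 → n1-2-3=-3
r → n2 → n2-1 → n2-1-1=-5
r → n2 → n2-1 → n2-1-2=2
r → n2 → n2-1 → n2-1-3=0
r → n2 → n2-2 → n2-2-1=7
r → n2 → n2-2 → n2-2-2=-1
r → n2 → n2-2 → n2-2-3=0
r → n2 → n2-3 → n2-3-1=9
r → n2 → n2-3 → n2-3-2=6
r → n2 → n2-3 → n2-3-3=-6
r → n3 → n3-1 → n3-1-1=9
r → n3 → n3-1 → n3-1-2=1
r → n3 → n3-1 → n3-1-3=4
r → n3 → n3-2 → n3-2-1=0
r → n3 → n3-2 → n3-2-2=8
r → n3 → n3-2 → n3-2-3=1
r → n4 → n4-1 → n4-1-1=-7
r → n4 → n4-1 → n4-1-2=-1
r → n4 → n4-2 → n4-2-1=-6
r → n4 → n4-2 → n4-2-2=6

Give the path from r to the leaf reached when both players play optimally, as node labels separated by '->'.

n1-1 (MIN): min(6, -2) = -2
n1-2 (MIN): min(-5, 4, -3) = -5
n1 (MAX): max(-2, -5) = -2
n2-1 (MIN): min(-5, 2, 0) = -5
n2-2 (MIN): min(7, -1, 0) = -1
n2-3 (MIN): min(9, 6, -6) = -6
n2 (MAX): max(-5, -1, -6) = -1
n3-1 (MIN): min(9, 1, 4) = 1
n3-2 (MIN): min(0, 8, 1) = 0
n3 (MAX): max(1, 0) = 1
n4-1 (MIN): min(-7, -1) = -7
n4-2 (MIN): min(-6, 6) = -6
n4 (MAX): max(-7, -6) = -6
r (MIN): min(-2, -1, 1, -6) = -6
At r, MIN picks n4 (lowest: -6).
At n4, MAX picks n4-2 (highest: -6).
At n4-2, MIN picks n4-2-1 (lowest: -6).
Terminal value -6.

r -> n4 -> n4-2 -> n4-2-1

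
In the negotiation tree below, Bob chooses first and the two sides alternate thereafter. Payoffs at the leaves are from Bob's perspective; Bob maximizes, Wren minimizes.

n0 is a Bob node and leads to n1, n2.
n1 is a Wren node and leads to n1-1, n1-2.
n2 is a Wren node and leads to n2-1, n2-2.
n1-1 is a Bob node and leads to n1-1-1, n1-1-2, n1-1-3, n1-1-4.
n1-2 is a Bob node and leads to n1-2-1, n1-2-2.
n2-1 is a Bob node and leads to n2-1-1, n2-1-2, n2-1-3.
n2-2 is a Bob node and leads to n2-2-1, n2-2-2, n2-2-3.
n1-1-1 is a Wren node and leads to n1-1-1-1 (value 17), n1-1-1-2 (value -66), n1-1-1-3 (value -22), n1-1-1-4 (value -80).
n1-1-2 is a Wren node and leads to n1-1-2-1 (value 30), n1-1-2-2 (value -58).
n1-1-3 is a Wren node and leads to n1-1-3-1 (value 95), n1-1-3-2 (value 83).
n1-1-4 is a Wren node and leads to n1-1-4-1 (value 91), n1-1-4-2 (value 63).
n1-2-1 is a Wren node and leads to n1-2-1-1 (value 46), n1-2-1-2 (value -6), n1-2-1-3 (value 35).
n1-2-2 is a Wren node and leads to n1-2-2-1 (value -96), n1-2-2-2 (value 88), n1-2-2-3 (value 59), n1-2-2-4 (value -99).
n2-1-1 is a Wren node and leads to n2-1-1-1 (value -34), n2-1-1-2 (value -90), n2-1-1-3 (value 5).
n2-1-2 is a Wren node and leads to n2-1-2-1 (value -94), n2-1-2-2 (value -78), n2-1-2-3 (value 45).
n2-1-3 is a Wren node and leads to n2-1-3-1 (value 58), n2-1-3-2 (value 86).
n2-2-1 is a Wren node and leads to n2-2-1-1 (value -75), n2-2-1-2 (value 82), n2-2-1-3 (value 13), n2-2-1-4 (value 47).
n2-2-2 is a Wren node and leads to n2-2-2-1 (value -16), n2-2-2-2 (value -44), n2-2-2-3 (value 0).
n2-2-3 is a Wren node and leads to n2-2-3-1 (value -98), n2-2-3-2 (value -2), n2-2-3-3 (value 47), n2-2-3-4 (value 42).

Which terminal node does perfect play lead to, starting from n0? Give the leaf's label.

n1-2-1-2

n1-1-1 (Wren): min(17, -66, -22, -80) = -80
n1-1-2 (Wren): min(30, -58) = -58
n1-1-3 (Wren): min(95, 83) = 83
n1-1-4 (Wren): min(91, 63) = 63
n1-1 (Bob): max(-80, -58, 83, 63) = 83
n1-2-1 (Wren): min(46, -6, 35) = -6
n1-2-2 (Wren): min(-96, 88, 59, -99) = -99
n1-2 (Bob): max(-6, -99) = -6
n1 (Wren): min(83, -6) = -6
n2-1-1 (Wren): min(-34, -90, 5) = -90
n2-1-2 (Wren): min(-94, -78, 45) = -94
n2-1-3 (Wren): min(58, 86) = 58
n2-1 (Bob): max(-90, -94, 58) = 58
n2-2-1 (Wren): min(-75, 82, 13, 47) = -75
n2-2-2 (Wren): min(-16, -44, 0) = -44
n2-2-3 (Wren): min(-98, -2, 47, 42) = -98
n2-2 (Bob): max(-75, -44, -98) = -44
n2 (Wren): min(58, -44) = -44
n0 (Bob): max(-6, -44) = -6
At n0, Bob picks n1 (highest: -6).
At n1, Wren picks n1-2 (lowest: -6).
At n1-2, Bob picks n1-2-1 (highest: -6).
At n1-2-1, Wren picks n1-2-1-2 (lowest: -6).
Terminal value -6.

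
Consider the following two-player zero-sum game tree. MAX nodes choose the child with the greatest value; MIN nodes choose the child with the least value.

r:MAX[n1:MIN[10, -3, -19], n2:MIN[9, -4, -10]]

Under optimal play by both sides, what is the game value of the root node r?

-10

n1 (MIN): min(10, -3, -19) = -19
n2 (MIN): min(9, -4, -10) = -10
r (MAX): max(-19, -10) = -10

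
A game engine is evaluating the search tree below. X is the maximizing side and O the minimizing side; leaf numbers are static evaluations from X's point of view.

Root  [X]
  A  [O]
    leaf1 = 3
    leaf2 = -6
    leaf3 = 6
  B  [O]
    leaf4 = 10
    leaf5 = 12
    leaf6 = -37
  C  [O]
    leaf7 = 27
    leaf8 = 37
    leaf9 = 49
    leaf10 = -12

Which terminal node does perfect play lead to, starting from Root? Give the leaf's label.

leaf2

A (O): min(3, -6, 6) = -6
B (O): min(10, 12, -37) = -37
C (O): min(27, 37, 49, -12) = -12
Root (X): max(-6, -37, -12) = -6
At Root, X picks A (highest: -6).
At A, O picks leaf2 (lowest: -6).
Terminal value -6.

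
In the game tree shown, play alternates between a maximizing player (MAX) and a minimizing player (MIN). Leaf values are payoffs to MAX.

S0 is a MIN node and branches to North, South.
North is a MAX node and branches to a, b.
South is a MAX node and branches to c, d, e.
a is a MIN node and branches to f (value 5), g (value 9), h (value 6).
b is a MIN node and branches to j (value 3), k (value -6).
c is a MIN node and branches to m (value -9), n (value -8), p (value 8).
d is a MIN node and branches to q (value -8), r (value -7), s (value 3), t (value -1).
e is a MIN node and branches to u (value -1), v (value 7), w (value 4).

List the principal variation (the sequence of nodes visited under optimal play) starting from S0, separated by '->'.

S0 -> South -> e -> u

a (MIN): min(5, 9, 6) = 5
b (MIN): min(3, -6) = -6
North (MAX): max(5, -6) = 5
c (MIN): min(-9, -8, 8) = -9
d (MIN): min(-8, -7, 3, -1) = -8
e (MIN): min(-1, 7, 4) = -1
South (MAX): max(-9, -8, -1) = -1
S0 (MIN): min(5, -1) = -1
At S0, MIN picks South (lowest: -1).
At South, MAX picks e (highest: -1).
At e, MIN picks u (lowest: -1).
Terminal value -1.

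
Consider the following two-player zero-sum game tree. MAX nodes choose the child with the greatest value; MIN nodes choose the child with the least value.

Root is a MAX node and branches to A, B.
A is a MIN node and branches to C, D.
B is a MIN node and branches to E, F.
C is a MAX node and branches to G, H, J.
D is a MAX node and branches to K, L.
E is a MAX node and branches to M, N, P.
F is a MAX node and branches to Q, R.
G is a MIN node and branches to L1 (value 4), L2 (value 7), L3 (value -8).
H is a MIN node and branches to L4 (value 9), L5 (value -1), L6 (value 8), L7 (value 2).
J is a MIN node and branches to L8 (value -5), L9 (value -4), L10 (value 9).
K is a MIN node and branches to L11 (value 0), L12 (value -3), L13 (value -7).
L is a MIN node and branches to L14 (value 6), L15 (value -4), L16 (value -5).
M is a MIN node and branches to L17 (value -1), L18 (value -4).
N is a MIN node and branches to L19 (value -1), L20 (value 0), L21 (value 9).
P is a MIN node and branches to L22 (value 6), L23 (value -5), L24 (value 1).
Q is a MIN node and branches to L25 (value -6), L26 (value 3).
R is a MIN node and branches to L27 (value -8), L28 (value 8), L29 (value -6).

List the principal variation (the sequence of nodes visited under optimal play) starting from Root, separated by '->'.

G (MIN): min(4, 7, -8) = -8
H (MIN): min(9, -1, 8, 2) = -1
J (MIN): min(-5, -4, 9) = -5
C (MAX): max(-8, -1, -5) = -1
K (MIN): min(0, -3, -7) = -7
L (MIN): min(6, -4, -5) = -5
D (MAX): max(-7, -5) = -5
A (MIN): min(-1, -5) = -5
M (MIN): min(-1, -4) = -4
N (MIN): min(-1, 0, 9) = -1
P (MIN): min(6, -5, 1) = -5
E (MAX): max(-4, -1, -5) = -1
Q (MIN): min(-6, 3) = -6
R (MIN): min(-8, 8, -6) = -8
F (MAX): max(-6, -8) = -6
B (MIN): min(-1, -6) = -6
Root (MAX): max(-5, -6) = -5
At Root, MAX picks A (highest: -5).
At A, MIN picks D (lowest: -5).
At D, MAX picks L (highest: -5).
At L, MIN picks L16 (lowest: -5).
Terminal value -5.

Root -> A -> D -> L -> L16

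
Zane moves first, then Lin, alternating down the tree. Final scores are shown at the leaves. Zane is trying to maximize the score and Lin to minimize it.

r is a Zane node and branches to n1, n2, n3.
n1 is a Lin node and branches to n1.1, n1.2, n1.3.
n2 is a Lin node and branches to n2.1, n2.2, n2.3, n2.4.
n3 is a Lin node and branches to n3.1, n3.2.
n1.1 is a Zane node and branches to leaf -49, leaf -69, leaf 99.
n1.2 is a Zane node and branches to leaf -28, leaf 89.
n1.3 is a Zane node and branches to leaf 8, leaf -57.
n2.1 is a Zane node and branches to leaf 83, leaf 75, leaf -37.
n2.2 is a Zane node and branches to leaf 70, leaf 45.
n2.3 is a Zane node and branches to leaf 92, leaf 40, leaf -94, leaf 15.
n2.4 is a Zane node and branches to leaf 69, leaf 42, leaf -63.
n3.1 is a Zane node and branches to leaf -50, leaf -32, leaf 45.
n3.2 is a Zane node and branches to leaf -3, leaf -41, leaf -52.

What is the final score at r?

n1.1 (Zane): max(-49, -69, 99) = 99
n1.2 (Zane): max(-28, 89) = 89
n1.3 (Zane): max(8, -57) = 8
n1 (Lin): min(99, 89, 8) = 8
n2.1 (Zane): max(83, 75, -37) = 83
n2.2 (Zane): max(70, 45) = 70
n2.3 (Zane): max(92, 40, -94, 15) = 92
n2.4 (Zane): max(69, 42, -63) = 69
n2 (Lin): min(83, 70, 92, 69) = 69
n3.1 (Zane): max(-50, -32, 45) = 45
n3.2 (Zane): max(-3, -41, -52) = -3
n3 (Lin): min(45, -3) = -3
r (Zane): max(8, 69, -3) = 69

69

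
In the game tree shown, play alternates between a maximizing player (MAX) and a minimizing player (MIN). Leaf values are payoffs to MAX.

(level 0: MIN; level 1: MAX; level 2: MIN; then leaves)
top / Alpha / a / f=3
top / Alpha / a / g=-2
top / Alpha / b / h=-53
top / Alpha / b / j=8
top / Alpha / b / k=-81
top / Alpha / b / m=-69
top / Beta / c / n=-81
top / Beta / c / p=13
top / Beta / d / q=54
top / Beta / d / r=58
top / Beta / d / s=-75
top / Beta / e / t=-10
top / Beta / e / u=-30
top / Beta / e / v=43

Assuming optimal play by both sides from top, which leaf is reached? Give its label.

u

a (MIN): min(3, -2) = -2
b (MIN): min(-53, 8, -81, -69) = -81
Alpha (MAX): max(-2, -81) = -2
c (MIN): min(-81, 13) = -81
d (MIN): min(54, 58, -75) = -75
e (MIN): min(-10, -30, 43) = -30
Beta (MAX): max(-81, -75, -30) = -30
top (MIN): min(-2, -30) = -30
At top, MIN picks Beta (lowest: -30).
At Beta, MAX picks e (highest: -30).
At e, MIN picks u (lowest: -30).
Terminal value -30.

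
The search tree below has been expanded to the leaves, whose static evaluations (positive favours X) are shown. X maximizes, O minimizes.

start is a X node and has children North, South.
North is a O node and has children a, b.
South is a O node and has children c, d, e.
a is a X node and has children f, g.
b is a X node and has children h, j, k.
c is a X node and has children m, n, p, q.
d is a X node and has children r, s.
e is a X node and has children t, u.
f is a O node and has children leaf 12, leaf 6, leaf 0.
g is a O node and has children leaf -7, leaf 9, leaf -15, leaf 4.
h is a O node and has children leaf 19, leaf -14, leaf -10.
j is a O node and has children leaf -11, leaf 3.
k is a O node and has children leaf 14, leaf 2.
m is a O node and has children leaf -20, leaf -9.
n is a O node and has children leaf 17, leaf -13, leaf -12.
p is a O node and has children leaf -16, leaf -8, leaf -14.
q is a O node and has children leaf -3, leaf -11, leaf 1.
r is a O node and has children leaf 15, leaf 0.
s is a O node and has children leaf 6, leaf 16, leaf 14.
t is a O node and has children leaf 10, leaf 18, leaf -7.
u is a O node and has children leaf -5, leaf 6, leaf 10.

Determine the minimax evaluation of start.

f (O): min(12, 6, 0) = 0
g (O): min(-7, 9, -15, 4) = -15
a (X): max(0, -15) = 0
h (O): min(19, -14, -10) = -14
j (O): min(-11, 3) = -11
k (O): min(14, 2) = 2
b (X): max(-14, -11, 2) = 2
North (O): min(0, 2) = 0
m (O): min(-20, -9) = -20
n (O): min(17, -13, -12) = -13
p (O): min(-16, -8, -14) = -16
q (O): min(-3, -11, 1) = -11
c (X): max(-20, -13, -16, -11) = -11
r (O): min(15, 0) = 0
s (O): min(6, 16, 14) = 6
d (X): max(0, 6) = 6
t (O): min(10, 18, -7) = -7
u (O): min(-5, 6, 10) = -5
e (X): max(-7, -5) = -5
South (O): min(-11, 6, -5) = -11
start (X): max(0, -11) = 0

0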